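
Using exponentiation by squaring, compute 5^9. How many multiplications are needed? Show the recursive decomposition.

Computing 5^9 by squaring (build up from 5^1; each line after the first costs one multiplication):

5^1 = 5
5^2 = (5^1)^2 = 5^2 = 25
5^4 = (5^2)^2 = 25^2 = 625
5^8 = (5^4)^2 = 625^2 = 390625
5^9 = 5 * 5^8 = 5 * 390625 = 1953125

Result: 1953125
Multiplications needed: 4 (4 lines after 5^1)

5^9 = 1953125. Using exponentiation by squaring, this requires 4 multiplications. The key idea: if the exponent is even, square the half-power; if odd, multiply by the base once.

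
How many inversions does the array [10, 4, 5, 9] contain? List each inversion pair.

Finding inversions in [10, 4, 5, 9]:

(0, 1): arr[0]=10 > arr[1]=4
(0, 2): arr[0]=10 > arr[2]=5
(0, 3): arr[0]=10 > arr[3]=9

Total inversions: 3

The array has 3 inversion(s): (0,1), (0,2), (0,3). Each pair (i,j) satisfies i < j and arr[i] > arr[j].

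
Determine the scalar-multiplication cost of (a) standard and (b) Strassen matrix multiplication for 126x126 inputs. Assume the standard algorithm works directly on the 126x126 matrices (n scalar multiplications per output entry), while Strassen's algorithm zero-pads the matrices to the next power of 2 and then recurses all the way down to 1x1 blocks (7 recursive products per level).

Matrix multiplication for 126x126 matrices:

Strassen's algorithm requires power-of-2 dimensions. Pad 126x126 to 128x128 (next power of 2).

Standard algorithm: 126^3 = 2000376 multiplications
Strassen's algorithm: 7^(log2(128)) = 7^7 = 823543 multiplications
Savings: 2000376 - 823543 = 1176833 multiplications

Standard: 2000376 multiplications (126^3). Strassen: 823543 multiplications (7^7, after padding to 128x128). Strassen reduces 8 recursive multiplications to 7 at each level.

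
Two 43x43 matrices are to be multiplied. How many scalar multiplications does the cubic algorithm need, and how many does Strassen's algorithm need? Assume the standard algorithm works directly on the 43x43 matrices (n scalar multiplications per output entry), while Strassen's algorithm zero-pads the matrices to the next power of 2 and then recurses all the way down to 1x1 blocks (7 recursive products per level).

Matrix multiplication for 43x43 matrices:

Strassen's algorithm requires power-of-2 dimensions. Pad 43x43 to 64x64 (next power of 2).

Standard algorithm: 43^3 = 79507 multiplications
Strassen's algorithm: 7^(log2(64)) = 7^6 = 117649 multiplications
Difference: 79507 - 117649 = -38142 (Strassen uses MORE here due to padding overhead — for small or just-over-power-of-2 n, padding can outweigh the per-level savings)

Standard: 79507 multiplications (43^3). Strassen: 117649 multiplications (7^6, after padding to 64x64). Strassen reduces 8 recursive multiplications to 7 at each level.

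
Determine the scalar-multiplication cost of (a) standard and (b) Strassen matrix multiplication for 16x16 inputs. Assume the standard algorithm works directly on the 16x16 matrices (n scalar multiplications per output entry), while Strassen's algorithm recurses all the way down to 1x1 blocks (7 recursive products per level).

Matrix multiplication for 16x16 matrices:

Standard algorithm: 16^3 = 4096 multiplications
Strassen's algorithm: 7^(log2(16)) = 7^4 = 2401 multiplications
Savings: 4096 - 2401 = 1695 multiplications

Standard: 4096 multiplications (16^3). Strassen: 2401 multiplications (7^4). Strassen reduces 8 recursive multiplications to 7 at each level.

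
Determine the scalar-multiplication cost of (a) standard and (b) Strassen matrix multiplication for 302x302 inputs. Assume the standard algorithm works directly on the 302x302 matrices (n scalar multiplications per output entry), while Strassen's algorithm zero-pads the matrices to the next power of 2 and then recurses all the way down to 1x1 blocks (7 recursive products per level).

Matrix multiplication for 302x302 matrices:

Strassen's algorithm requires power-of-2 dimensions. Pad 302x302 to 512x512 (next power of 2).

Standard algorithm: 302^3 = 27543608 multiplications
Strassen's algorithm: 7^(log2(512)) = 7^9 = 40353607 multiplications
Difference: 27543608 - 40353607 = -12809999 (Strassen uses MORE here due to padding overhead — for small or just-over-power-of-2 n, padding can outweigh the per-level savings)

Standard: 27543608 multiplications (302^3). Strassen: 40353607 multiplications (7^9, after padding to 512x512). Strassen reduces 8 recursive multiplications to 7 at each level.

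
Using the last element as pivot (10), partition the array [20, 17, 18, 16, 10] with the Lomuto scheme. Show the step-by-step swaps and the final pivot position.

Lomuto partition with pivot = 10:

Initial array: [20, 17, 18, 16, 10]

arr[0]=20 > 10: no swap
arr[1]=17 > 10: no swap
arr[2]=18 > 10: no swap
arr[3]=16 > 10: no swap

Place pivot at position 0: [10, 17, 18, 16, 20]
Pivot position: 0

After partitioning with pivot 10, the array becomes [10, 17, 18, 16, 20]. The pivot is placed at index 0. All elements to the left of the pivot are <= 10, and all elements to the right are > 10.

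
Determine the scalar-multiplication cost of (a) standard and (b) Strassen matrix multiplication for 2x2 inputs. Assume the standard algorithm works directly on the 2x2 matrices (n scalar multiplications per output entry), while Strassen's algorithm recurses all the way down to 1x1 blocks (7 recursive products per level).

Matrix multiplication for 2x2 matrices:

Standard algorithm: 2^3 = 8 multiplications
Strassen's algorithm: 7^(log2(2)) = 7^1 = 7 multiplications
Savings: 8 - 7 = 1 multiplications

Standard: 8 multiplications (2^3). Strassen: 7 multiplications (7^1). Strassen reduces 8 recursive multiplications to 7 at each level.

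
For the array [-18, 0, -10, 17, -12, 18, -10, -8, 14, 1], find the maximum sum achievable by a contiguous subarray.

Using Kadane's algorithm on [-18, 0, -10, 17, -12, 18, -10, -8, 14, 1]:

Scanning through the array:
Position 1 (value 0): max_ending_here = 0, max_so_far = 0
Position 2 (value -10): max_ending_here = -10, max_so_far = 0
Position 3 (value 17): max_ending_here = 17, max_so_far = 17
Position 4 (value -12): max_ending_here = 5, max_so_far = 17
Position 5 (value 18): max_ending_here = 23, max_so_far = 23
Position 6 (value -10): max_ending_here = 13, max_so_far = 23
Position 7 (value -8): max_ending_here = 5, max_so_far = 23
Position 8 (value 14): max_ending_here = 19, max_so_far = 23
Position 9 (value 1): max_ending_here = 20, max_so_far = 23

Maximum subarray: [17, -12, 18]
Maximum sum: 23

The maximum subarray is [17, -12, 18] with sum 23. This subarray runs from index 3 to index 5.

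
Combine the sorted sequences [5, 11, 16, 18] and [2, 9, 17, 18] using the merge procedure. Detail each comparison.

Merging process:

Compare 5 vs 2: take 2 from right. Merged: [2]
Compare 5 vs 9: take 5 from left. Merged: [2, 5]
Compare 11 vs 9: take 9 from right. Merged: [2, 5, 9]
Compare 11 vs 17: take 11 from left. Merged: [2, 5, 9, 11]
Compare 16 vs 17: take 16 from left. Merged: [2, 5, 9, 11, 16]
Compare 18 vs 17: take 17 from right. Merged: [2, 5, 9, 11, 16, 17]
Compare 18 vs 18: take 18 from left. Merged: [2, 5, 9, 11, 16, 17, 18]
Append remaining from right: [18]. Merged: [2, 5, 9, 11, 16, 17, 18, 18]

Final merged array: [2, 5, 9, 11, 16, 17, 18, 18]
Total comparisons: 7

The merged array is [2, 5, 9, 11, 16, 17, 18, 18], requiring 7 comparisons. The merge step runs in O(n) time where n is the total number of elements.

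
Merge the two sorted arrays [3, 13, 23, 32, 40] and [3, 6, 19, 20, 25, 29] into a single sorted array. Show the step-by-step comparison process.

Merging process:

Compare 3 vs 3: take 3 from left. Merged: [3]
Compare 13 vs 3: take 3 from right. Merged: [3, 3]
Compare 13 vs 6: take 6 from right. Merged: [3, 3, 6]
Compare 13 vs 19: take 13 from left. Merged: [3, 3, 6, 13]
Compare 23 vs 19: take 19 from right. Merged: [3, 3, 6, 13, 19]
Compare 23 vs 20: take 20 from right. Merged: [3, 3, 6, 13, 19, 20]
Compare 23 vs 25: take 23 from left. Merged: [3, 3, 6, 13, 19, 20, 23]
Compare 32 vs 25: take 25 from right. Merged: [3, 3, 6, 13, 19, 20, 23, 25]
Compare 32 vs 29: take 29 from right. Merged: [3, 3, 6, 13, 19, 20, 23, 25, 29]
Append remaining from left: [32, 40]. Merged: [3, 3, 6, 13, 19, 20, 23, 25, 29, 32, 40]

Final merged array: [3, 3, 6, 13, 19, 20, 23, 25, 29, 32, 40]
Total comparisons: 9

The merged array is [3, 3, 6, 13, 19, 20, 23, 25, 29, 32, 40], requiring 9 comparisons. The merge step runs in O(n) time where n is the total number of elements.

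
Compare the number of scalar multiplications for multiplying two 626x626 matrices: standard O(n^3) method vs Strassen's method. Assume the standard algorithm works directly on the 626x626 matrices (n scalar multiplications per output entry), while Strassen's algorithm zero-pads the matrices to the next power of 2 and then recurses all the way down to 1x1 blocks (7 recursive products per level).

Matrix multiplication for 626x626 matrices:

Strassen's algorithm requires power-of-2 dimensions. Pad 626x626 to 1024x1024 (next power of 2).

Standard algorithm: 626^3 = 245314376 multiplications
Strassen's algorithm: 7^(log2(1024)) = 7^10 = 282475249 multiplications
Difference: 245314376 - 282475249 = -37160873 (Strassen uses MORE here due to padding overhead — for small or just-over-power-of-2 n, padding can outweigh the per-level savings)

Standard: 245314376 multiplications (626^3). Strassen: 282475249 multiplications (7^10, after padding to 1024x1024). Strassen reduces 8 recursive multiplications to 7 at each level.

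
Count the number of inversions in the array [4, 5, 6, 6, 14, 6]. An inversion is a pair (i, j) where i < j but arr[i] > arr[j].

Finding inversions in [4, 5, 6, 6, 14, 6]:

(4, 5): arr[4]=14 > arr[5]=6

Total inversions: 1

The array has 1 inversion(s): (4,5). Each pair (i,j) satisfies i < j and arr[i] > arr[j].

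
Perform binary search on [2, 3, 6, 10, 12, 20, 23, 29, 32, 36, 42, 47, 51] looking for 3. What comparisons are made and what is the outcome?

Binary search for 3 in [2, 3, 6, 10, 12, 20, 23, 29, 32, 36, 42, 47, 51]:

lo=0, hi=12, mid=6, arr[mid]=23 -> 23 > 3, search left half
lo=0, hi=5, mid=2, arr[mid]=6 -> 6 > 3, search left half
lo=0, hi=1, mid=0, arr[mid]=2 -> 2 < 3, search right half
lo=1, hi=1, mid=1, arr[mid]=3 -> Found target at index 1!

Binary search finds 3 at index 1 after 4 comparisons. The search repeatedly halves the search space by comparing with the middle element.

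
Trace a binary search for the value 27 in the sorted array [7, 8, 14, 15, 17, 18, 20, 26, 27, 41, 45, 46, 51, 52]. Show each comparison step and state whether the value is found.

Binary search for 27 in [7, 8, 14, 15, 17, 18, 20, 26, 27, 41, 45, 46, 51, 52]:

lo=0, hi=13, mid=6, arr[mid]=20 -> 20 < 27, search right half
lo=7, hi=13, mid=10, arr[mid]=45 -> 45 > 27, search left half
lo=7, hi=9, mid=8, arr[mid]=27 -> Found target at index 8!

Binary search finds 27 at index 8 after 3 comparisons. The search repeatedly halves the search space by comparing with the middle element.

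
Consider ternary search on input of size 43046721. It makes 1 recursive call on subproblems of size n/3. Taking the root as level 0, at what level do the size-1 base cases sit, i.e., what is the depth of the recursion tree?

For divide and conquer with division factor 3:

Problem sizes at each level:
Level 0: 43046721
Level 1: 14348907
Level 2: 4782969
Level 3: 1594323
Level 4: 531441
Level 5: 177147
Level 6: 59049
Level 7: 19683
Level 8: 6561
Level 9: 2187
Level 10: 729
Level 11: 243
Level 12: 81
Level 13: 27
Level 14: 9
Level 15: 3
Level 16: 1

The root is level 0 and the size-1 base case is level 16 (the tree spans levels 0 through 16, i.e. 17 levels counting the root), so the depth is the number of divisions: log_3(43046721) = 16

The recursion tree depth is log_3(43046721) = 16. At each level, the problem size is divided by 3, so it takes 16 divisions to reduce to a base case of size 1. The algorithm makes 1 recursive call at each level.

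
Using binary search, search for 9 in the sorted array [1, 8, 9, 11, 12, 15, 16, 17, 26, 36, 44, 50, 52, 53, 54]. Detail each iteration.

Binary search for 9 in [1, 8, 9, 11, 12, 15, 16, 17, 26, 36, 44, 50, 52, 53, 54]:

lo=0, hi=14, mid=7, arr[mid]=17 -> 17 > 9, search left half
lo=0, hi=6, mid=3, arr[mid]=11 -> 11 > 9, search left half
lo=0, hi=2, mid=1, arr[mid]=8 -> 8 < 9, search right half
lo=2, hi=2, mid=2, arr[mid]=9 -> Found target at index 2!

Binary search finds 9 at index 2 after 4 comparisons. The search repeatedly halves the search space by comparing with the middle element.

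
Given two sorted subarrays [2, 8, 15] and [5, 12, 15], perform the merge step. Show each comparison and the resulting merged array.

Merging process:

Compare 2 vs 5: take 2 from left. Merged: [2]
Compare 8 vs 5: take 5 from right. Merged: [2, 5]
Compare 8 vs 12: take 8 from left. Merged: [2, 5, 8]
Compare 15 vs 12: take 12 from right. Merged: [2, 5, 8, 12]
Compare 15 vs 15: take 15 from left. Merged: [2, 5, 8, 12, 15]
Append remaining from right: [15]. Merged: [2, 5, 8, 12, 15, 15]

Final merged array: [2, 5, 8, 12, 15, 15]
Total comparisons: 5

The merged array is [2, 5, 8, 12, 15, 15], requiring 5 comparisons. The merge step runs in O(n) time where n is the total number of elements.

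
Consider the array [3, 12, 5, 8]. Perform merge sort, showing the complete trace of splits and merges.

Merge sort trace:

Split: [3, 12, 5, 8] -> [3, 12] and [5, 8]
  Split: [3, 12] -> [3] and [12]
  Merge: [3] + [12] -> [3, 12]
  Split: [5, 8] -> [5] and [8]
  Merge: [5] + [8] -> [5, 8]
Merge: [3, 12] + [5, 8] -> [3, 5, 8, 12]

Final sorted array: [3, 5, 8, 12]

The merge sort proceeds by recursively splitting the array and merging sorted halves.
After all merges, the sorted array is [3, 5, 8, 12].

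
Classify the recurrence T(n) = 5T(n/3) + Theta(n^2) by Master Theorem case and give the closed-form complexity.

Master Theorem for T(n) = 5T(n/3) + O(n^2):

a = 5, b = 3, c = 2
log_b(a) = log_3(5) = 1.4650

Case 3: c = 2 > log_3(5) = 1.4650
T(n) = O(n^2) = O(n^2)

For T(n) = 5T(n/3) + O(n^2): log_3(5) = 1.4650. This is Case 3 of the Master Theorem (c > log_b(a), work dominated by root), giving O(n^2).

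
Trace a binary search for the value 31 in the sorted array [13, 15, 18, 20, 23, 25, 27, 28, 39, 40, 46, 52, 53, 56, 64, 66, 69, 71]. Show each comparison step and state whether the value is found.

Binary search for 31 in [13, 15, 18, 20, 23, 25, 27, 28, 39, 40, 46, 52, 53, 56, 64, 66, 69, 71]:

lo=0, hi=17, mid=8, arr[mid]=39 -> 39 > 31, search left half
lo=0, hi=7, mid=3, arr[mid]=20 -> 20 < 31, search right half
lo=4, hi=7, mid=5, arr[mid]=25 -> 25 < 31, search right half
lo=6, hi=7, mid=6, arr[mid]=27 -> 27 < 31, search right half
lo=7, hi=7, mid=7, arr[mid]=28 -> 28 < 31, search right half
lo=8 > hi=7, target 31 not found

Binary search determines that 31 is not in the array after 5 comparisons. The search space was exhausted without finding the target.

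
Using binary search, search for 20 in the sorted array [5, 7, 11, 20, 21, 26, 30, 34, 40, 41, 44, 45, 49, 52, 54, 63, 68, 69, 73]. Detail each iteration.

Binary search for 20 in [5, 7, 11, 20, 21, 26, 30, 34, 40, 41, 44, 45, 49, 52, 54, 63, 68, 69, 73]:

lo=0, hi=18, mid=9, arr[mid]=41 -> 41 > 20, search left half
lo=0, hi=8, mid=4, arr[mid]=21 -> 21 > 20, search left half
lo=0, hi=3, mid=1, arr[mid]=7 -> 7 < 20, search right half
lo=2, hi=3, mid=2, arr[mid]=11 -> 11 < 20, search right half
lo=3, hi=3, mid=3, arr[mid]=20 -> Found target at index 3!

Binary search finds 20 at index 3 after 5 comparisons. The search repeatedly halves the search space by comparing with the middle element.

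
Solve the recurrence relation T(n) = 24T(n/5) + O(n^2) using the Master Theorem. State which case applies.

Master Theorem for T(n) = 24T(n/5) + O(n^2):

a = 24, b = 5, c = 2
log_b(a) = log_5(24) = 1.9746

Case 3: c = 2 > log_5(24) = 1.9746
T(n) = O(n^2) = O(n^2)

For T(n) = 24T(n/5) + O(n^2): log_5(24) = 1.9746. This is Case 3 of the Master Theorem (c > log_b(a), work dominated by root), giving O(n^2).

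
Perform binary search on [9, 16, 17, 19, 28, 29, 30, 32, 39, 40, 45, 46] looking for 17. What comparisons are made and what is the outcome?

Binary search for 17 in [9, 16, 17, 19, 28, 29, 30, 32, 39, 40, 45, 46]:

lo=0, hi=11, mid=5, arr[mid]=29 -> 29 > 17, search left half
lo=0, hi=4, mid=2, arr[mid]=17 -> Found target at index 2!

Binary search finds 17 at index 2 after 2 comparisons. The search repeatedly halves the search space by comparing with the middle element.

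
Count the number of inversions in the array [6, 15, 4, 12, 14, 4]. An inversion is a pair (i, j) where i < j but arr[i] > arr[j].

Finding inversions in [6, 15, 4, 12, 14, 4]:

(0, 2): arr[0]=6 > arr[2]=4
(0, 5): arr[0]=6 > arr[5]=4
(1, 2): arr[1]=15 > arr[2]=4
(1, 3): arr[1]=15 > arr[3]=12
(1, 4): arr[1]=15 > arr[4]=14
(1, 5): arr[1]=15 > arr[5]=4
(3, 5): arr[3]=12 > arr[5]=4
(4, 5): arr[4]=14 > arr[5]=4

Total inversions: 8

The array has 8 inversion(s): (0,2), (0,5), (1,2), (1,3), (1,4), (1,5), (3,5), (4,5). Each pair (i,j) satisfies i < j and arr[i] > arr[j].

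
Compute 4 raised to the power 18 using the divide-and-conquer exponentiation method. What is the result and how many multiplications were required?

Computing 4^18 by squaring (build up from 4^1; each line after the first costs one multiplication):

4^1 = 4
4^2 = (4^1)^2 = 4^2 = 16
4^4 = (4^2)^2 = 16^2 = 256
4^8 = (4^4)^2 = 256^2 = 65536
4^9 = 4 * 4^8 = 4 * 65536 = 262144
4^18 = (4^9)^2 = 262144^2 = 68719476736

Result: 68719476736
Multiplications needed: 5 (5 lines after 4^1)

4^18 = 68719476736. Using exponentiation by squaring, this requires 5 multiplications. The key idea: if the exponent is even, square the half-power; if odd, multiply by the base once.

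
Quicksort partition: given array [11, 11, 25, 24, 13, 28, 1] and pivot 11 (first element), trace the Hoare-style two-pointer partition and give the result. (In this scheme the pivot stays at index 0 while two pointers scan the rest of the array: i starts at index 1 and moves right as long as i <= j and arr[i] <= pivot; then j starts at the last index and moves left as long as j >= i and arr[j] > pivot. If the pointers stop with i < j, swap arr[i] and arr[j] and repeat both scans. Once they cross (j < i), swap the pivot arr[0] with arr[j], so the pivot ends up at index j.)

Hoare-style two-pointer partition with pivot = 11:

Initial array: [11, 11, 25, 24, 13, 28, 1]

Pointers start at i = 1, j = 6.
i stops at index 2 (arr[2]=25 > 11), j stops at index 6 (arr[6]=1 <= 11): swap arr[2] and arr[6], array becomes [11, 11, 1, 24, 13, 28, 25]
i ends at 3, j ends at 2: the pointers have crossed (j < i), so scanning stops.

Swap pivot arr[0] with arr[2] to place pivot at position 2: [1, 11, 11, 24, 13, 28, 25]
Pivot position: 2

After partitioning with pivot 11, the array becomes [1, 11, 11, 24, 13, 28, 25]. The pivot is placed at index 2. All elements to the left of the pivot are <= 11, and all elements to the right are > 11.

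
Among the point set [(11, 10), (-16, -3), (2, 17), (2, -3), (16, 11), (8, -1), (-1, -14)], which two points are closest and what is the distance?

Computing all pairwise distances among 7 points:

d((11, 10), (-16, -3)) = 29.9666
d((11, 10), (2, 17)) = 11.4018
d((11, 10), (2, -3)) = 15.8114
d((11, 10), (16, 11)) = 5.099 <-- minimum
d((11, 10), (8, -1)) = 11.4018
d((11, 10), (-1, -14)) = 26.8328
d((-16, -3), (2, 17)) = 26.9072
d((-16, -3), (2, -3)) = 18.0
d((-16, -3), (16, 11)) = 34.9285
d((-16, -3), (8, -1)) = 24.0832
d((-16, -3), (-1, -14)) = 18.6011
d((2, 17), (2, -3)) = 20.0
d((2, 17), (16, 11)) = 15.2315
d((2, 17), (8, -1)) = 18.9737
d((2, 17), (-1, -14)) = 31.1448
d((2, -3), (16, 11)) = 19.799
d((2, -3), (8, -1)) = 6.3246
d((2, -3), (-1, -14)) = 11.4018
d((16, 11), (8, -1)) = 14.4222
d((16, 11), (-1, -14)) = 30.2324
d((8, -1), (-1, -14)) = 15.8114

Closest pair: (11, 10) and (16, 11) with distance 5.099

The closest pair is (11, 10) and (16, 11) with Euclidean distance 5.099. For 7 points, brute-force pairwise comparison is shown above. For large n, the divide-and-conquer algorithm (sort by x, recurse on halves, check the dividing strip) achieves O(n log n).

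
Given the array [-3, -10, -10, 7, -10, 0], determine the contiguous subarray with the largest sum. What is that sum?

Using Kadane's algorithm on [-3, -10, -10, 7, -10, 0]:

Scanning through the array:
Position 1 (value -10): max_ending_here = -10, max_so_far = -3
Position 2 (value -10): max_ending_here = -10, max_so_far = -3
Position 3 (value 7): max_ending_here = 7, max_so_far = 7
Position 4 (value -10): max_ending_here = -3, max_so_far = 7
Position 5 (value 0): max_ending_here = 0, max_so_far = 7

Maximum subarray: [7]
Maximum sum: 7

The maximum subarray is [7] with sum 7. This subarray runs from index 3 to index 3.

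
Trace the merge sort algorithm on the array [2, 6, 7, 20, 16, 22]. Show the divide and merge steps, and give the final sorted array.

Merge sort trace:

Split: [2, 6, 7, 20, 16, 22] -> [2, 6, 7] and [20, 16, 22]
  Split: [2, 6, 7] -> [2] and [6, 7]
    Split: [6, 7] -> [6] and [7]
    Merge: [6] + [7] -> [6, 7]
  Merge: [2] + [6, 7] -> [2, 6, 7]
  Split: [20, 16, 22] -> [20] and [16, 22]
    Split: [16, 22] -> [16] and [22]
    Merge: [16] + [22] -> [16, 22]
  Merge: [20] + [16, 22] -> [16, 20, 22]
Merge: [2, 6, 7] + [16, 20, 22] -> [2, 6, 7, 16, 20, 22]

Final sorted array: [2, 6, 7, 16, 20, 22]

The merge sort proceeds by recursively splitting the array and merging sorted halves.
After all merges, the sorted array is [2, 6, 7, 16, 20, 22].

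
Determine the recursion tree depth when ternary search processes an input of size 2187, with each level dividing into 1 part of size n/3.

For divide and conquer with division factor 3:

Problem sizes at each level:
Level 0: 2187
Level 1: 729
Level 2: 243
Level 3: 81
Level 4: 27
Level 5: 9
Level 6: 3
Level 7: 1

The root is level 0 and the size-1 base case is level 7 (the tree spans levels 0 through 7, i.e. 8 levels counting the root), so the depth is the number of divisions: log_3(2187) = 7

The recursion tree depth is log_3(2187) = 7. At each level, the problem size is divided by 3, so it takes 7 divisions to reduce to a base case of size 1. The algorithm makes 1 recursive call at each level.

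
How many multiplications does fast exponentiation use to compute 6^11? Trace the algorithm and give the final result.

Computing 6^11 by squaring (build up from 6^1; each line after the first costs one multiplication):

6^1 = 6
6^2 = (6^1)^2 = 6^2 = 36
6^4 = (6^2)^2 = 36^2 = 1296
6^5 = 6 * 6^4 = 6 * 1296 = 7776
6^10 = (6^5)^2 = 7776^2 = 60466176
6^11 = 6 * 6^10 = 6 * 60466176 = 362797056

Result: 362797056
Multiplications needed: 5 (5 lines after 6^1)

6^11 = 362797056. Using exponentiation by squaring, this requires 5 multiplications. The key idea: if the exponent is even, square the half-power; if odd, multiply by the base once.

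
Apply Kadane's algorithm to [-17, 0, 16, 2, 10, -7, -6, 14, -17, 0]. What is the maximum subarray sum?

Using Kadane's algorithm on [-17, 0, 16, 2, 10, -7, -6, 14, -17, 0]:

Scanning through the array:
Position 1 (value 0): max_ending_here = 0, max_so_far = 0
Position 2 (value 16): max_ending_here = 16, max_so_far = 16
Position 3 (value 2): max_ending_here = 18, max_so_far = 18
Position 4 (value 10): max_ending_here = 28, max_so_far = 28
Position 5 (value -7): max_ending_here = 21, max_so_far = 28
Position 6 (value -6): max_ending_here = 15, max_so_far = 28
Position 7 (value 14): max_ending_here = 29, max_so_far = 29
Position 8 (value -17): max_ending_here = 12, max_so_far = 29
Position 9 (value 0): max_ending_here = 12, max_so_far = 29

Maximum subarray: [0, 16, 2, 10, -7, -6, 14]
Maximum sum: 29

The maximum subarray is [0, 16, 2, 10, -7, -6, 14] with sum 29. This subarray runs from index 1 to index 7.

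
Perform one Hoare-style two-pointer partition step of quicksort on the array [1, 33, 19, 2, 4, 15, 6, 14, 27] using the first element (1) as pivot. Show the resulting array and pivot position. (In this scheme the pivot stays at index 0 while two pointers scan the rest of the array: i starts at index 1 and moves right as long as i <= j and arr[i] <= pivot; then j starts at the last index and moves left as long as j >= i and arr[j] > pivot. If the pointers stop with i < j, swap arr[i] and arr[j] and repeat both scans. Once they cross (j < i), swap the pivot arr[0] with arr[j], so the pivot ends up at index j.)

Hoare-style two-pointer partition with pivot = 1:

Initial array: [1, 33, 19, 2, 4, 15, 6, 14, 27]

Pointers start at i = 1, j = 8.
i ends at 1, j ends at 0: the pointers have crossed (j < i), so scanning stops.

j = 0, so swapping arr[0] with arr[j] leaves the pivot at position 0: [1, 33, 19, 2, 4, 15, 6, 14, 27]
Pivot position: 0

After partitioning with pivot 1, the array becomes [1, 33, 19, 2, 4, 15, 6, 14, 27]. The pivot is placed at index 0. All elements to the left of the pivot are <= 1, and all elements to the right are > 1.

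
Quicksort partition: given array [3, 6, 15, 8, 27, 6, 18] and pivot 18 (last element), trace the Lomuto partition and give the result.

Lomuto partition with pivot = 18:

Initial array: [3, 6, 15, 8, 27, 6, 18]

arr[0]=3 <= 18: swap with position 0, array becomes [3, 6, 15, 8, 27, 6, 18]
arr[1]=6 <= 18: swap with position 1, array becomes [3, 6, 15, 8, 27, 6, 18]
arr[2]=15 <= 18: swap with position 2, array becomes [3, 6, 15, 8, 27, 6, 18]
arr[3]=8 <= 18: swap with position 3, array becomes [3, 6, 15, 8, 27, 6, 18]
arr[4]=27 > 18: no swap
arr[5]=6 <= 18: swap with position 4, array becomes [3, 6, 15, 8, 6, 27, 18]

Place pivot at position 5: [3, 6, 15, 8, 6, 18, 27]
Pivot position: 5

After partitioning with pivot 18, the array becomes [3, 6, 15, 8, 6, 18, 27]. The pivot is placed at index 5. All elements to the left of the pivot are <= 18, and all elements to the right are > 18.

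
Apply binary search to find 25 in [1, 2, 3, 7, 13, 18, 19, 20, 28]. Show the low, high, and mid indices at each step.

Binary search for 25 in [1, 2, 3, 7, 13, 18, 19, 20, 28]:

lo=0, hi=8, mid=4, arr[mid]=13 -> 13 < 25, search right half
lo=5, hi=8, mid=6, arr[mid]=19 -> 19 < 25, search right half
lo=7, hi=8, mid=7, arr[mid]=20 -> 20 < 25, search right half
lo=8, hi=8, mid=8, arr[mid]=28 -> 28 > 25, search left half
lo=8 > hi=7, target 25 not found

Binary search determines that 25 is not in the array after 4 comparisons. The search space was exhausted without finding the target.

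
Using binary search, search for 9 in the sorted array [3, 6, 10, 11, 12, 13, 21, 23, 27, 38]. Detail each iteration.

Binary search for 9 in [3, 6, 10, 11, 12, 13, 21, 23, 27, 38]:

lo=0, hi=9, mid=4, arr[mid]=12 -> 12 > 9, search left half
lo=0, hi=3, mid=1, arr[mid]=6 -> 6 < 9, search right half
lo=2, hi=3, mid=2, arr[mid]=10 -> 10 > 9, search left half
lo=2 > hi=1, target 9 not found

Binary search determines that 9 is not in the array after 3 comparisons. The search space was exhausted without finding the target.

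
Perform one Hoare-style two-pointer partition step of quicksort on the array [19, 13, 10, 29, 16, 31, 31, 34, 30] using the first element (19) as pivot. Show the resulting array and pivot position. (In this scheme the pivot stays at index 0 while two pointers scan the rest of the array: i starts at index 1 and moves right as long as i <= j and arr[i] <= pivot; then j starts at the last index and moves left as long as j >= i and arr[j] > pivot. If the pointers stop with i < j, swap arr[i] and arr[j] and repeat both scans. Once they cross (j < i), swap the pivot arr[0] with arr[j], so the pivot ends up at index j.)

Hoare-style two-pointer partition with pivot = 19:

Initial array: [19, 13, 10, 29, 16, 31, 31, 34, 30]

Pointers start at i = 1, j = 8.
i stops at index 3 (arr[3]=29 > 19), j stops at index 4 (arr[4]=16 <= 19): swap arr[3] and arr[4], array becomes [19, 13, 10, 16, 29, 31, 31, 34, 30]
i ends at 4, j ends at 3: the pointers have crossed (j < i), so scanning stops.

Swap pivot arr[0] with arr[3] to place pivot at position 3: [16, 13, 10, 19, 29, 31, 31, 34, 30]
Pivot position: 3

After partitioning with pivot 19, the array becomes [16, 13, 10, 19, 29, 31, 31, 34, 30]. The pivot is placed at index 3. All elements to the left of the pivot are <= 19, and all elements to the right are > 19.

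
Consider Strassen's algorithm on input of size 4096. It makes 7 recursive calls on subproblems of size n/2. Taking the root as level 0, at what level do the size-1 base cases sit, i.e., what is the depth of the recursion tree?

For divide and conquer with division factor 2:

Problem sizes at each level:
Level 0: 4096
Level 1: 2048
Level 2: 1024
Level 3: 512
Level 4: 256
Level 5: 128
Level 6: 64
Level 7: 32
Level 8: 16
Level 9: 8
Level 10: 4
Level 11: 2
Level 12: 1

The root is level 0 and the size-1 base case is level 12 (the tree spans levels 0 through 12, i.e. 13 levels counting the root), so the depth is the number of divisions: log_2(4096) = 12

The recursion tree depth is log_2(4096) = 12. At each level, the problem size is divided by 2, so it takes 12 divisions to reduce to a base case of size 1. The algorithm makes 7 recursive calls at each level.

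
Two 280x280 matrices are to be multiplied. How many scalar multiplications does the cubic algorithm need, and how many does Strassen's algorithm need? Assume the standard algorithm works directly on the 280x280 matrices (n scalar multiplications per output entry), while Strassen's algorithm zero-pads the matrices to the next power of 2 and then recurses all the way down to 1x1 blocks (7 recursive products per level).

Matrix multiplication for 280x280 matrices:

Strassen's algorithm requires power-of-2 dimensions. Pad 280x280 to 512x512 (next power of 2).

Standard algorithm: 280^3 = 21952000 multiplications
Strassen's algorithm: 7^(log2(512)) = 7^9 = 40353607 multiplications
Difference: 21952000 - 40353607 = -18401607 (Strassen uses MORE here due to padding overhead — for small or just-over-power-of-2 n, padding can outweigh the per-level savings)

Standard: 21952000 multiplications (280^3). Strassen: 40353607 multiplications (7^9, after padding to 512x512). Strassen reduces 8 recursive multiplications to 7 at each level.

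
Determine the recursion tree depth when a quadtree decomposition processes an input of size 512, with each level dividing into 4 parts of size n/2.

For divide and conquer with division factor 2:

Problem sizes at each level:
Level 0: 512
Level 1: 256
Level 2: 128
Level 3: 64
Level 4: 32
Level 5: 16
Level 6: 8
Level 7: 4
Level 8: 2
Level 9: 1

The root is level 0 and the size-1 base case is level 9 (the tree spans levels 0 through 9, i.e. 10 levels counting the root), so the depth is the number of divisions: log_2(512) = 9

The recursion tree depth is log_2(512) = 9. At each level, the problem size is divided by 2, so it takes 9 divisions to reduce to a base case of size 1. The algorithm makes 4 recursive calls at each level.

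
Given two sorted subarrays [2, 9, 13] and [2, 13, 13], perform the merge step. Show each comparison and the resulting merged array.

Merging process:

Compare 2 vs 2: take 2 from left. Merged: [2]
Compare 9 vs 2: take 2 from right. Merged: [2, 2]
Compare 9 vs 13: take 9 from left. Merged: [2, 2, 9]
Compare 13 vs 13: take 13 from left. Merged: [2, 2, 9, 13]
Append remaining from right: [13, 13]. Merged: [2, 2, 9, 13, 13, 13]

Final merged array: [2, 2, 9, 13, 13, 13]
Total comparisons: 4

The merged array is [2, 2, 9, 13, 13, 13], requiring 4 comparisons. The merge step runs in O(n) time where n is the total number of elements.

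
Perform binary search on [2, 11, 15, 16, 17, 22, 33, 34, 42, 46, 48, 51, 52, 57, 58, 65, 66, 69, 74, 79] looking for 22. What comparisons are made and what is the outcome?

Binary search for 22 in [2, 11, 15, 16, 17, 22, 33, 34, 42, 46, 48, 51, 52, 57, 58, 65, 66, 69, 74, 79]:

lo=0, hi=19, mid=9, arr[mid]=46 -> 46 > 22, search left half
lo=0, hi=8, mid=4, arr[mid]=17 -> 17 < 22, search right half
lo=5, hi=8, mid=6, arr[mid]=33 -> 33 > 22, search left half
lo=5, hi=5, mid=5, arr[mid]=22 -> Found target at index 5!

Binary search finds 22 at index 5 after 4 comparisons. The search repeatedly halves the search space by comparing with the middle element.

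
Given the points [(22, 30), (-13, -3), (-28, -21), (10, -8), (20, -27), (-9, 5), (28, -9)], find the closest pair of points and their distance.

Computing all pairwise distances among 7 points:

d((22, 30), (-13, -3)) = 48.1041
d((22, 30), (-28, -21)) = 71.4213
d((22, 30), (10, -8)) = 39.8497
d((22, 30), (20, -27)) = 57.0351
d((22, 30), (-9, 5)) = 39.8246
d((22, 30), (28, -9)) = 39.4588
d((-13, -3), (-28, -21)) = 23.4307
d((-13, -3), (10, -8)) = 23.5372
d((-13, -3), (20, -27)) = 40.8044
d((-13, -3), (-9, 5)) = 8.9443 <-- minimum
d((-13, -3), (28, -9)) = 41.4367
d((-28, -21), (10, -8)) = 40.1622
d((-28, -21), (20, -27)) = 48.3735
d((-28, -21), (-9, 5)) = 32.2025
d((-28, -21), (28, -9)) = 57.2713
d((10, -8), (20, -27)) = 21.4709
d((10, -8), (-9, 5)) = 23.0217
d((10, -8), (28, -9)) = 18.0278
d((20, -27), (-9, 5)) = 43.1856
d((20, -27), (28, -9)) = 19.6977
d((-9, 5), (28, -9)) = 39.5601

Closest pair: (-13, -3) and (-9, 5) with distance 8.9443

The closest pair is (-13, -3) and (-9, 5) with Euclidean distance 8.9443. For 7 points, brute-force pairwise comparison is shown above. For large n, the divide-and-conquer algorithm (sort by x, recurse on halves, check the dividing strip) achieves O(n log n).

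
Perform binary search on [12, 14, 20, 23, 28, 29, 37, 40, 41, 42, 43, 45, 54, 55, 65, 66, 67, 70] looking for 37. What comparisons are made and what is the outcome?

Binary search for 37 in [12, 14, 20, 23, 28, 29, 37, 40, 41, 42, 43, 45, 54, 55, 65, 66, 67, 70]:

lo=0, hi=17, mid=8, arr[mid]=41 -> 41 > 37, search left half
lo=0, hi=7, mid=3, arr[mid]=23 -> 23 < 37, search right half
lo=4, hi=7, mid=5, arr[mid]=29 -> 29 < 37, search right half
lo=6, hi=7, mid=6, arr[mid]=37 -> Found target at index 6!

Binary search finds 37 at index 6 after 4 comparisons. The search repeatedly halves the search space by comparing with the middle element.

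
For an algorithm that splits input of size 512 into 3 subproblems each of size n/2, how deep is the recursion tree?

For divide and conquer with division factor 2:

Problem sizes at each level:
Level 0: 512
Level 1: 256
Level 2: 128
Level 3: 64
Level 4: 32
Level 5: 16
Level 6: 8
Level 7: 4
Level 8: 2
Level 9: 1

The root is level 0 and the size-1 base case is level 9 (the tree spans levels 0 through 9, i.e. 10 levels counting the root), so the depth is the number of divisions: log_2(512) = 9

The recursion tree depth is log_2(512) = 9. At each level, the problem size is divided by 2, so it takes 9 divisions to reduce to a base case of size 1. The algorithm makes 3 recursive calls at each level.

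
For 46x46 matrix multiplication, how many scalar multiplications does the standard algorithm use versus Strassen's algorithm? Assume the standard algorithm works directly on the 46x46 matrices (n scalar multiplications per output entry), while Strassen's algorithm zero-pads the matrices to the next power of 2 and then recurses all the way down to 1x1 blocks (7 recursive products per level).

Matrix multiplication for 46x46 matrices:

Strassen's algorithm requires power-of-2 dimensions. Pad 46x46 to 64x64 (next power of 2).

Standard algorithm: 46^3 = 97336 multiplications
Strassen's algorithm: 7^(log2(64)) = 7^6 = 117649 multiplications
Difference: 97336 - 117649 = -20313 (Strassen uses MORE here due to padding overhead — for small or just-over-power-of-2 n, padding can outweigh the per-level savings)

Standard: 97336 multiplications (46^3). Strassen: 117649 multiplications (7^6, after padding to 64x64). Strassen reduces 8 recursive multiplications to 7 at each level.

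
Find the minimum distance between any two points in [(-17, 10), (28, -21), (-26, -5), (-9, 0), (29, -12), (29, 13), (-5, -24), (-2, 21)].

Computing all pairwise distances among 8 points:

d((-17, 10), (28, -21)) = 54.6443
d((-17, 10), (-26, -5)) = 17.4929
d((-17, 10), (-9, 0)) = 12.8062
d((-17, 10), (29, -12)) = 50.9902
d((-17, 10), (29, 13)) = 46.0977
d((-17, 10), (-5, -24)) = 36.0555
d((-17, 10), (-2, 21)) = 18.6011
d((28, -21), (-26, -5)) = 56.3205
d((28, -21), (-9, 0)) = 42.5441
d((28, -21), (29, -12)) = 9.0554 <-- minimum
d((28, -21), (29, 13)) = 34.0147
d((28, -21), (-5, -24)) = 33.1361
d((28, -21), (-2, 21)) = 51.614
d((-26, -5), (-9, 0)) = 17.72
d((-26, -5), (29, -12)) = 55.4437
d((-26, -5), (29, 13)) = 57.8705
d((-26, -5), (-5, -24)) = 28.3196
d((-26, -5), (-2, 21)) = 35.3836
d((-9, 0), (29, -12)) = 39.8497
d((-9, 0), (29, 13)) = 40.1622
d((-9, 0), (-5, -24)) = 24.3311
d((-9, 0), (-2, 21)) = 22.1359
d((29, -12), (29, 13)) = 25.0
d((29, -12), (-5, -24)) = 36.0555
d((29, -12), (-2, 21)) = 45.2769
d((29, 13), (-5, -24)) = 50.2494
d((29, 13), (-2, 21)) = 32.0156
d((-5, -24), (-2, 21)) = 45.0999

Closest pair: (28, -21) and (29, -12) with distance 9.0554

The closest pair is (28, -21) and (29, -12) with Euclidean distance 9.0554. For 8 points, brute-force pairwise comparison is shown above. For large n, the divide-and-conquer algorithm (sort by x, recurse on halves, check the dividing strip) achieves O(n log n).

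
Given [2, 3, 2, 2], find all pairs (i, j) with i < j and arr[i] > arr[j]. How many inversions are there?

Finding inversions in [2, 3, 2, 2]:

(1, 2): arr[1]=3 > arr[2]=2
(1, 3): arr[1]=3 > arr[3]=2

Total inversions: 2

The array has 2 inversion(s): (1,2), (1,3). Each pair (i,j) satisfies i < j and arr[i] > arr[j].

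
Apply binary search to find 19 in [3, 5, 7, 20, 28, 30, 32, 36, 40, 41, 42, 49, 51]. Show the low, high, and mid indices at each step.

Binary search for 19 in [3, 5, 7, 20, 28, 30, 32, 36, 40, 41, 42, 49, 51]:

lo=0, hi=12, mid=6, arr[mid]=32 -> 32 > 19, search left half
lo=0, hi=5, mid=2, arr[mid]=7 -> 7 < 19, search right half
lo=3, hi=5, mid=4, arr[mid]=28 -> 28 > 19, search left half
lo=3, hi=3, mid=3, arr[mid]=20 -> 20 > 19, search left half
lo=3 > hi=2, target 19 not found

Binary search determines that 19 is not in the array after 4 comparisons. The search space was exhausted without finding the target.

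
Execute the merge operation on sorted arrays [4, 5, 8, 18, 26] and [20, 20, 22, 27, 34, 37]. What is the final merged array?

Merging process:

Compare 4 vs 20: take 4 from left. Merged: [4]
Compare 5 vs 20: take 5 from left. Merged: [4, 5]
Compare 8 vs 20: take 8 from left. Merged: [4, 5, 8]
Compare 18 vs 20: take 18 from left. Merged: [4, 5, 8, 18]
Compare 26 vs 20: take 20 from right. Merged: [4, 5, 8, 18, 20]
Compare 26 vs 20: take 20 from right. Merged: [4, 5, 8, 18, 20, 20]
Compare 26 vs 22: take 22 from right. Merged: [4, 5, 8, 18, 20, 20, 22]
Compare 26 vs 27: take 26 from left. Merged: [4, 5, 8, 18, 20, 20, 22, 26]
Append remaining from right: [27, 34, 37]. Merged: [4, 5, 8, 18, 20, 20, 22, 26, 27, 34, 37]

Final merged array: [4, 5, 8, 18, 20, 20, 22, 26, 27, 34, 37]
Total comparisons: 8

The merged array is [4, 5, 8, 18, 20, 20, 22, 26, 27, 34, 37], requiring 8 comparisons. The merge step runs in O(n) time where n is the total number of elements.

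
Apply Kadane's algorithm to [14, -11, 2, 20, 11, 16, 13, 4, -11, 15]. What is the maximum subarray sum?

Using Kadane's algorithm on [14, -11, 2, 20, 11, 16, 13, 4, -11, 15]:

Scanning through the array:
Position 1 (value -11): max_ending_here = 3, max_so_far = 14
Position 2 (value 2): max_ending_here = 5, max_so_far = 14
Position 3 (value 20): max_ending_here = 25, max_so_far = 25
Position 4 (value 11): max_ending_here = 36, max_so_far = 36
Position 5 (value 16): max_ending_here = 52, max_so_far = 52
Position 6 (value 13): max_ending_here = 65, max_so_far = 65
Position 7 (value 4): max_ending_here = 69, max_so_far = 69
Position 8 (value -11): max_ending_here = 58, max_so_far = 69
Position 9 (value 15): max_ending_here = 73, max_so_far = 73

Maximum subarray: [14, -11, 2, 20, 11, 16, 13, 4, -11, 15]
Maximum sum: 73

The maximum subarray is [14, -11, 2, 20, 11, 16, 13, 4, -11, 15] with sum 73. This subarray runs from index 0 to index 9.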